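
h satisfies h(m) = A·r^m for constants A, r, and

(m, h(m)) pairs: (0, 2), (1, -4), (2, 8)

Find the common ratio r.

-2

Consecutive ratio: -4/2 = -2, and 8/(-4) = -2, so r = -2.
Then A·(-2)^0 = 2 gives A = 2, and h(m) = 2·(-2)^m.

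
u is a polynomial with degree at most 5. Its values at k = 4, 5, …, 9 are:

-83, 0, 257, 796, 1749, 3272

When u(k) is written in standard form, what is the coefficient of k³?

-4

First differences: 83, 257, 539, 953, 1523. Second differences: 174, 282, 414, 570. Third differences: 108, 132, 156. Fourth differences: 24, 24.
Level-4 differences are constant, so u has degree 4.
Fitting a degree-4 polynomial gives u(k) = k^4 - 4k³ - 4k² - 6k + 5.
The coefficient of k³ is -4.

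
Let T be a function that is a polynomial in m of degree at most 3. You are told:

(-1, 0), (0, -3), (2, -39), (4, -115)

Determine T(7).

-304

Write T(m) = am³ + bm² + cm + d; the 4 given values yield a linear system in the 4 coefficients.
Solving, the leading coefficient vanishes, and T(m) = -5m² - 8m - 3.
Then T(7) = -304.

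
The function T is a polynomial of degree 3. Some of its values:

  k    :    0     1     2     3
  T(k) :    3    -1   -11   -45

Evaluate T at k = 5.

-257

Write T(k) = ak³ + bk² + ck + d; the 4 given values yield a linear system in the 4 coefficients.
Solving, T(k) = -3k³ + 6k² - 7k + 3.
Then T(5) = -257.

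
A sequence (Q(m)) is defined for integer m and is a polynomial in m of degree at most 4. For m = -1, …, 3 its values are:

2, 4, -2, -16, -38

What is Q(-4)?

-52

First differences: 2, -6, -14, -22. Second differences: -8, -8, -8.
Level-2 differences are constant, so Q has degree 2.
Fitting a degree-2 polynomial gives Q(m) = -4m² - 2m + 4.
Then Q(-4) = -52.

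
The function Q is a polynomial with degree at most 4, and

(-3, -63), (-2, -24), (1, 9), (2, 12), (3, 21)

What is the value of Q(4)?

Write Q(n) = an^4 + bn³ + cn² + dn + e; the 5 given values yield a linear system in the 5 coefficients.
Solving, the leading coefficient vanishes, and Q(n) = n³ - 3n² + 5n + 6.
Then Q(4) = 42.

42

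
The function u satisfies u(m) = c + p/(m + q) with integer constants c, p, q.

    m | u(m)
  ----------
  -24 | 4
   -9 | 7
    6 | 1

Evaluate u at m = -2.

(u(m) − c)(m + q) = p for each data point; the three points give a linear system in c and q, then p follows.
Solving: c = 3, q = 4, p = -20, so u(m) = 3 − 20/(m + 4).
Then u(-2) = 3 − 20/2 = -7.

-7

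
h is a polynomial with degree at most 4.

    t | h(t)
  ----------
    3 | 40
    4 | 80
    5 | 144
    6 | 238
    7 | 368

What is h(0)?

4

First differences: 40, 64, 94, 130. Second differences: 24, 30, 36. Third differences: 6, 6.
Level-3 differences are constant, so h has degree 3.
Fitting a degree-3 polynomial gives h(t) = t³ + 3t + 4.
The constant term is h(0) = 4.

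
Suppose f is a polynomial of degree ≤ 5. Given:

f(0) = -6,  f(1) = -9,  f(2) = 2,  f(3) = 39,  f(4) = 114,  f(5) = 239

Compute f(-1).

Write f(t) = at^5 + bt^4 + ct³ + dt² + et + p; the 6 given values yield a linear system in the 6 coefficients.
Solving, the top 2 coefficients vanish, and f(t) = 2t³ + t² - 6t - 6.
Then f(-1) = -1.

-1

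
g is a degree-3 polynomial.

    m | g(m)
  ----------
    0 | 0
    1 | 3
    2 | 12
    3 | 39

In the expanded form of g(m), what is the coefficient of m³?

2

Write g(m) = am³ + bm² + cm + d; the 4 given values yield a linear system in the 4 coefficients.
Solving, g(m) = 2m³ - 3m² + 4m.
The coefficient of m³ is 2.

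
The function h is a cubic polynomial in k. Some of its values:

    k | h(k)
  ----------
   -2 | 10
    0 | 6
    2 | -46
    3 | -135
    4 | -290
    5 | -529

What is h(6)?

Write h(k) = ak³ + bk² + ck + d; the 6 given values yield a linear system in the 4 coefficients.
Solving, h(k) = -3k³ - 6k² - 2k + 6.
Then h(6) = -870.

-870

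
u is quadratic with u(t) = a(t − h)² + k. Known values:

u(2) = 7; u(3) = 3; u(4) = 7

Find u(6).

39

First differences -4, 4; second difference 8 = 2a, so a = 4.
Expanding, the t-coefficient is −2ah = -8h; matching it to the data gives h = 3, and then k = 3.
So u(t) = 4(t − 3)² + 3.
u(6) = 4·3² + 3 = 39.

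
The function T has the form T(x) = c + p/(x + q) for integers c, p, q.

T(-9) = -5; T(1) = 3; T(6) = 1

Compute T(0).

(T(x) − c)(x + q) = p for each data point; the three points give a linear system in c and q, then p follows.
Solving: c = -1, q = 4, p = 20, so T(x) = -1 + 20/(x + 4).
Then T(0) = -1 + 20/4 = 4.

4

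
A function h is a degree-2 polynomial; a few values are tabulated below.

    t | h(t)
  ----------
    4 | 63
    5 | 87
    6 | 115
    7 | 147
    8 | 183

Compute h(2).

First differences: 24, 28, 32, 36. Second differences: 4, 4, 4.
Level-2 differences are constant, so h has degree 2.
Fitting a degree-2 polynomial gives h(t) = 2t² + 6t + 7.
Then h(2) = 27.

27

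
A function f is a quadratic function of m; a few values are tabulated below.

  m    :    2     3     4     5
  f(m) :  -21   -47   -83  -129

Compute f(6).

Write f(m) = am² + bm + c; the 4 given values yield a linear system in the 3 coefficients.
Solving, f(m) = -5m² - m + 1.
Then f(6) = -185.

-185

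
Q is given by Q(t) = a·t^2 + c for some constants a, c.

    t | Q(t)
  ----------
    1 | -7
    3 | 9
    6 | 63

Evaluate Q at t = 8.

119

From Q(1) = -7 and Q(3) = 9: 1a + c = -7 and 9a + c = 9.
Subtracting: 8a = 16, so a = 2; then c = -7 − 2·1 = -9.
So Q(t) = 2t² − 9, and Q(8) = 119.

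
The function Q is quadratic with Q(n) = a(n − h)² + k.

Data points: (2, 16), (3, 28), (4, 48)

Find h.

1

First differences 12, 20; second difference 8 = 2a, so a = 4.
Expanding, the n-coefficient is −2ah = -8h; matching it to the data gives h = 1, and then k = 12.
So Q(n) = 4(n − 1)² + 12.
Hence h = 1.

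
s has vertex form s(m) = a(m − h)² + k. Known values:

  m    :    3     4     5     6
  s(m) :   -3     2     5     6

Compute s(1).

First differences 5, 3, 1; second difference -2 = 2a, so a = -1.
Expanding, the m-coefficient is −2ah = 2h; matching it to the data gives h = 6, and then k = 6.
So s(m) = -1(m − 6)² + 6.
s(1) = -1·(-5)² + 6 = -19.

-19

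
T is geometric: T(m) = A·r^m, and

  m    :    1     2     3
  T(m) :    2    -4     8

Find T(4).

-16

Consecutive ratio: -4/2 = -2, and 8/(-4) = -2, so r = -2.
Then A·(-2)^1 = 2 gives A = -1, and T(m) = -1·(-2)^m.
T(4) = -1·(-2)^4 = -16.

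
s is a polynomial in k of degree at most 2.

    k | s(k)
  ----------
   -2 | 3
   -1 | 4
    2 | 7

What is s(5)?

Write s(k) = ak² + bk + c; the 3 given values yield a linear system in the 3 coefficients.
Solving, the leading coefficient vanishes, and s(k) = k + 5.
Then s(5) = 10.

10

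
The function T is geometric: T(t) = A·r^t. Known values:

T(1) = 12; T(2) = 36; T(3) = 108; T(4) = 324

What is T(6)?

2916

Consecutive ratio: 36/12 = 3, and 108/36 = 3, so r = 3.
Then A·3^1 = 12 gives A = 4, and T(t) = 4·3^t.
T(6) = 4·3^6 = 2916.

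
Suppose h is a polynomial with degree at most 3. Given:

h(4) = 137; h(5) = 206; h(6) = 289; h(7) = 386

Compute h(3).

82

First differences: 69, 83, 97. Second differences: 14, 14.
Level-2 differences are constant, so h has degree 2.
Fitting a degree-2 polynomial gives h(x) = 7x² + 6x + 1.
Then h(3) = 82.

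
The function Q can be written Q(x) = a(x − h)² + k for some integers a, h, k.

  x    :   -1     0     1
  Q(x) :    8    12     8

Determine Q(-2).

-4

First differences 4, -4; second difference -8 = 2a, so a = -4.
Expanding, the x-coefficient is −2ah = 8h; matching it to the data gives h = 0, and then k = 12.
So Q(x) = -4(x + 0)² + 12.
Q(-2) = -4·(-2)² + 12 = -4.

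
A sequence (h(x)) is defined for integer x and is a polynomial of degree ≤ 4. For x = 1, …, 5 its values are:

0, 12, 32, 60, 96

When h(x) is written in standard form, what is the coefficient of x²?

4

First differences: 12, 20, 28, 36. Second differences: 8, 8, 8.
Level-2 differences are constant, so h has degree 2.
Fitting a degree-2 polynomial gives h(x) = 4x² - 4.
The coefficient of x² is 4.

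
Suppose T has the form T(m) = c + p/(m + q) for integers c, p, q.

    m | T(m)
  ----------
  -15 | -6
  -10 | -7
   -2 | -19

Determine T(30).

(T(m) − c)(m + q) = p for each data point; the three points give a linear system in c and q, then p follows.
Solving: c = -4, q = 0, p = 30, so T(m) = -4 + 30/(m + 0).
Then T(30) = -4 + 30/30 = -3.

-3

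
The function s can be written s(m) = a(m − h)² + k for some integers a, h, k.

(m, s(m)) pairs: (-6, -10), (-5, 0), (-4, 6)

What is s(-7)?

First differences 10, 6; second difference -4 = 2a, so a = -2.
Expanding, the m-coefficient is −2ah = 4h; matching it to the data gives h = -3, and then k = 8.
So s(m) = -2(m + 3)² + 8.
s(-7) = -2·(-4)² + 8 = -24.

-24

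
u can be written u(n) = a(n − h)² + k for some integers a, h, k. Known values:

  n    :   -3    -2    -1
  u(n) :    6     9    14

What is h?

First differences 3, 5; second difference 2 = 2a, so a = 1.
Expanding, the n-coefficient is −2ah = -2h; matching it to the data gives h = -4, and then k = 5.
So u(n) = 1(n + 4)² + 5.
Hence h = -4.

-4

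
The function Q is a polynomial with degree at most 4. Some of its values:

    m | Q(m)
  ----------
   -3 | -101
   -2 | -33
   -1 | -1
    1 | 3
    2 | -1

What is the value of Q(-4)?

Write Q(m) = am^4 + bm³ + cm² + dm + e; the 5 given values yield a linear system in the 5 coefficients.
Solving, the leading coefficient vanishes, and Q(m) = 2m³ - 6m² + 7.
Then Q(-4) = -217.

-217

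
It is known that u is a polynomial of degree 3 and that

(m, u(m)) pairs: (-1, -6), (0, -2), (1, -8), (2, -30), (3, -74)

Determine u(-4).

-18

First differences: 4, -6, -22, -44. Second differences: -10, -16, -22. Third differences: -6, -6.
Level-3 differences are constant, so u has degree 3.
Fitting a degree-3 polynomial gives u(m) = -m³ - 5m² - 2.
Then u(-4) = -18.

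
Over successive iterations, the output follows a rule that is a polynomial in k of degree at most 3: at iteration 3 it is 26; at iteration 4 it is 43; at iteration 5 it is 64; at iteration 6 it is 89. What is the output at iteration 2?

13

Write the value at k as P(k).
Write P(k) = ak³ + bk² + ck + d; the 4 given values yield a linear system in the 4 coefficients.
Solving, the leading coefficient vanishes, and P(k) = 2k² + 3k - 1.
Then P(2) = 13.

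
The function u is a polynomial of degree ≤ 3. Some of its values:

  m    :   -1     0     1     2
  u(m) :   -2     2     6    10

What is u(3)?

Write u(m) = am³ + bm² + cm + d; the 4 given values yield a linear system in the 4 coefficients.
Solving, the top 2 coefficients vanish, and u(m) = 4m + 2.
Then u(3) = 14.

14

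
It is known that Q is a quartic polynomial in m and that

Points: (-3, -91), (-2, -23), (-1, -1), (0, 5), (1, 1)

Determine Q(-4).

-259

Write Q(m) = am^4 + bm³ + cm² + dm + e; the 5 given values yield a linear system in the 5 coefficients.
Solving, Q(m) = -m^4 - m³ - 4m² + 2m + 5.
Then Q(-4) = -259.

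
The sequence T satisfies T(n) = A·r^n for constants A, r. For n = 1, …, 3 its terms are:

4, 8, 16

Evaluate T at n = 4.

32

Consecutive ratio: 8/4 = 2, and 16/8 = 2, so r = 2.
Then A·2^1 = 4 gives A = 2, and T(n) = 2·2^n.
T(4) = 2·2^4 = 32.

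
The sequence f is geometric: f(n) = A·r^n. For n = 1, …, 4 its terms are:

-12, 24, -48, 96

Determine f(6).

Consecutive ratio: 24/(-12) = -2, and -48/24 = -2, so r = -2.
Then A·(-2)^1 = -12 gives A = 6, and f(n) = 6·(-2)^n.
f(6) = 6·(-2)^6 = 384.

384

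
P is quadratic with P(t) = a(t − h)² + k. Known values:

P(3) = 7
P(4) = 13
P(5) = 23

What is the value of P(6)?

37

First differences 6, 10; second difference 4 = 2a, so a = 2.
Expanding, the t-coefficient is −2ah = -4h; matching it to the data gives h = 2, and then k = 5.
So P(t) = 2(t − 2)² + 5.
P(6) = 2·4² + 5 = 37.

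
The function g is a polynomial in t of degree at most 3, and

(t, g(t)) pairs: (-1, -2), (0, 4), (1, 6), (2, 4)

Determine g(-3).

-26

First differences: 6, 2, -2. Second differences: -4, -4.
Level-2 differences are constant, so g has degree 2.
Fitting a degree-2 polynomial gives g(t) = -2t² + 4t + 4.
Then g(-3) = -26.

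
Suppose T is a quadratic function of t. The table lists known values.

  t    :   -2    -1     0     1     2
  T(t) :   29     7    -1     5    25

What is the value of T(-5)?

179

First differences: -22, -8, 6, 20. Second differences: 14, 14, 14.
Level-2 differences are constant, so T has degree 2.
Fitting a degree-2 polynomial gives T(t) = 7t² - t - 1.
Then T(-5) = 179.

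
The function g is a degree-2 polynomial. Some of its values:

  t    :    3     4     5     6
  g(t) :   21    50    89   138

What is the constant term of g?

First differences: 29, 39, 49. Second differences: 10, 10.
Level-2 differences are constant, so g has degree 2.
Fitting a degree-2 polynomial gives g(t) = 5t² - 6t - 6.
The constant term is g(0) = -6.

-6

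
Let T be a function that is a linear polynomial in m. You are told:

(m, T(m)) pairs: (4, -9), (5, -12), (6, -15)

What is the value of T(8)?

-21

First differences: -3, -3.
Level-1 differences are constant, so T has degree 1.
Fitting a degree-1 polynomial gives T(m) = -3m + 3.
Then T(8) = -21.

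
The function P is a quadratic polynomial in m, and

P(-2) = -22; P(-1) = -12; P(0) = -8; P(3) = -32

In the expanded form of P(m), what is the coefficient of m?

Write P(m) = am² + bm + c; the 4 given values yield a linear system in the 3 coefficients.
Solving, P(m) = -3m² + m - 8.
The coefficient of m is 1.

1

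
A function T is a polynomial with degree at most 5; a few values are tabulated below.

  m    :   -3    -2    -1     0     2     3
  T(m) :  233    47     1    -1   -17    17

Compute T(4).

191

Write T(m) = am^5 + bm^4 + cm³ + dm² + em + p; the 6 given values yield a linear system in the 6 coefficients.
Solving, the leading coefficient vanishes, and T(m) = 2m^4 - 4m³ - 4m² - 1.
Then T(4) = 191.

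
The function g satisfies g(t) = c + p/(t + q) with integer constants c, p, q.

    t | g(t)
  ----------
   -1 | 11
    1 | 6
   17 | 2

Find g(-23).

0

(g(t) − c)(t + q) = p for each data point; the three points give a linear system in c and q, then p follows.
Solving: c = 1, q = 3, p = 20, so g(t) = 1 + 20/(t + 3).
Then g(-23) = 1 + 20/(-20) = 0.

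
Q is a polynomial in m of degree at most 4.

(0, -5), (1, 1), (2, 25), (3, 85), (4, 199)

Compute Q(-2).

-35

First differences: 6, 24, 60, 114. Second differences: 18, 36, 54. Third differences: 18, 18.
Level-3 differences are constant, so Q has degree 3.
Fitting a degree-3 polynomial gives Q(m) = 3m³ + 3m - 5.
Then Q(-2) = -35.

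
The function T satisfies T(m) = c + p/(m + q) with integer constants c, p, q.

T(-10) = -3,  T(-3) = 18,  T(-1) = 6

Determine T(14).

1

(T(m) − c)(m + q) = p for each data point; the three points give a linear system in c and q, then p follows.
Solving: c = 0, q = 4, p = 18, so T(m) = 18/(m + 4).
Then T(14) = 0 + 18/18 = 1.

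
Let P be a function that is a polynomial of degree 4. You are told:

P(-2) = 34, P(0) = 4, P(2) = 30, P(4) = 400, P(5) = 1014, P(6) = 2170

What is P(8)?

Write P(k) = ak^4 + bk³ + ck² + dk + e; the 6 given values yield a linear system in the 5 coefficients.
Solving, P(k) = 2k^4 - 2k³ - k² + 7k + 4.
Then P(8) = 7164.

7164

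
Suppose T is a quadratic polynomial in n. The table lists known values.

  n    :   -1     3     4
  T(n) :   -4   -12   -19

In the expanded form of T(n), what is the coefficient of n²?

Write T(n) = an² + bn + c; the 3 given values yield a linear system in the 3 coefficients.
Solving, T(n) = -n² - 3.
The coefficient of n² is -1.

-1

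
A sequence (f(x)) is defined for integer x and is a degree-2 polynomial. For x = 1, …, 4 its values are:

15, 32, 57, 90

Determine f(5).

Write f(x) = ax² + bx + c; the 4 given values yield a linear system in the 3 coefficients.
Solving, f(x) = 4x² + 5x + 6.
Then f(5) = 131.

131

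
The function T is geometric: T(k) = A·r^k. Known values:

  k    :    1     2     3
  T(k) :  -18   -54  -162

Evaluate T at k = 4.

-486

Consecutive ratio: -54/(-18) = 3, and -162/(-54) = 3, so r = 3.
Then A·3^1 = -18 gives A = -6, and T(k) = -6·3^k.
T(4) = -6·3^4 = -486.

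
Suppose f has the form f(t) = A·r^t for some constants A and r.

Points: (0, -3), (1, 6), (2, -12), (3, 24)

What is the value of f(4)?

-48

Consecutive ratio: 6/(-3) = -2, and -12/6 = -2, so r = -2.
Then A·(-2)^0 = -3 gives A = -3, and f(t) = -3·(-2)^t.
f(4) = -3·(-2)^4 = -48.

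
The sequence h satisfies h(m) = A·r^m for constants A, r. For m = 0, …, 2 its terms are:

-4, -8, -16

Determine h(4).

-64

Consecutive ratio: -8/(-4) = 2, and -16/(-8) = 2, so r = 2.
Then A·2^0 = -4 gives A = -4, and h(m) = -4·2^m.
h(4) = -4·2^4 = -64.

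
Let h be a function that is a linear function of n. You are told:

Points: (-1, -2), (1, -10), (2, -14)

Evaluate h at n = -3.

Write h(n) = an + b; the 3 given values yield a linear system in the 2 coefficients.
Solving, h(n) = -4n - 6.
Then h(-3) = 6.

6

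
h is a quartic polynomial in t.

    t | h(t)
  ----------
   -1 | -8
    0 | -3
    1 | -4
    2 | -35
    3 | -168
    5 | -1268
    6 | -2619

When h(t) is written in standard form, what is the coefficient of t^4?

-2

Write h(t) = at^4 + bt³ + ct² + dt + e; the 7 given values yield a linear system in the 5 coefficients.
Solving, h(t) = -2t^4 - t² + 2t - 3.
The coefficient of t^4 is -2.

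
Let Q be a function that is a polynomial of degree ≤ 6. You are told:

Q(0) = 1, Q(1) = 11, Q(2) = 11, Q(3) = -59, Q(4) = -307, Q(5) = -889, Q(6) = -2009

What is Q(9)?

-11357

Write Q(n) = an^6 + bn^5 + cn^4 + dn³ + en² + pn + q; the 7 given values yield a linear system in the 7 coefficients.
Solving, the top 2 coefficients vanish, and Q(n) = -2n^4 + 2n³ + 3n² + 7n + 1.
Then Q(9) = -11357.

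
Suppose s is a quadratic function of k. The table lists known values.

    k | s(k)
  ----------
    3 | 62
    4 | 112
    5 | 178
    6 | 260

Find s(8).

First differences: 50, 66, 82. Second differences: 16, 16.
Level-2 differences are constant, so s has degree 2.
Fitting a degree-2 polynomial gives s(k) = 8k² - 6k + 8.
Then s(8) = 472.

472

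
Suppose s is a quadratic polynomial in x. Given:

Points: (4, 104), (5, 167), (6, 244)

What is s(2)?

Write s(x) = ax² + bx + c; the 3 given values yield a linear system in the 3 coefficients.
Solving, s(x) = 7x² - 8.
Then s(2) = 20.

20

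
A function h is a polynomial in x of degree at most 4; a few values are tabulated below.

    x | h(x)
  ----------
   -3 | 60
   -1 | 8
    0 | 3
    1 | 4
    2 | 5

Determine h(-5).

208

Write h(x) = ax^4 + bx³ + cx² + dx + e; the 5 given values yield a linear system in the 5 coefficients.
Solving, the leading coefficient vanishes, and h(x) = -x³ + 3x² - x + 3.
Then h(-5) = 208.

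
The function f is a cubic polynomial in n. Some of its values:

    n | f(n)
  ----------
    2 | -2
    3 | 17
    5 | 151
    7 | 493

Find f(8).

772

Write f(n) = an³ + bn² + cn + d; the 4 given values yield a linear system in the 4 coefficients.
Solving, f(n) = 2n³ - 4n² + n - 4.
Then f(8) = 772.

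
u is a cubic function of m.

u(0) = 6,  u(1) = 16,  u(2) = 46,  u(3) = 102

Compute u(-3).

36

Write u(m) = am³ + bm² + cm + d; the 4 given values yield a linear system in the 4 coefficients.
Solving, u(m) = m³ + 7m² + 2m + 6.
Then u(-3) = 36.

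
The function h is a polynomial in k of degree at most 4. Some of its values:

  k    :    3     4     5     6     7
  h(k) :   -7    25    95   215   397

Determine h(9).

995

Write h(k) = ak^4 + bk³ + ck² + dk + e; the 5 given values yield a linear system in the 5 coefficients.
Solving, the leading coefficient vanishes, and h(k) = 2k³ - 5k² - 7k + 5.
Then h(9) = 995.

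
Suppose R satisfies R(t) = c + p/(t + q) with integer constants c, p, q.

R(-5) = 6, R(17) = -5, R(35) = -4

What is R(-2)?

33

(R(t) − c)(t + q) = p for each data point; the three points give a linear system in c and q, then p follows.
Solving: c = -3, q = 1, p = -36, so R(t) = -3 − 36/(t + 1).
Then R(-2) = -3 − 36/(-1) = 33.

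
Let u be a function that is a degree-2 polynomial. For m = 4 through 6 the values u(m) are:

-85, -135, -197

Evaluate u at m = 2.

-21

Write u(m) = am² + bm + c; the 3 given values yield a linear system in the 3 coefficients.
Solving, u(m) = -6m² + 4m - 5.
Then u(2) = -21.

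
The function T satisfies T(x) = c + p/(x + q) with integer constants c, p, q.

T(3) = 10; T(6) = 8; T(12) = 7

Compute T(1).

18

(T(x) − c)(x + q) = p for each data point; the three points give a linear system in c and q, then p follows.
Solving: c = 6, q = 0, p = 12, so T(x) = 6 + 12/(x + 0).
Then T(1) = 6 + 12/1 = 18.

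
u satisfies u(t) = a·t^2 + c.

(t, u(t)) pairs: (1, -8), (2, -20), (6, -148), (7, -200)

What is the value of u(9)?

-328

From u(1) = -8 and u(2) = -20: 1a + c = -8 and 4a + c = -20.
Subtracting: 3a = -12, so a = -4; then c = -8 − (-4)·1 = -4.
So u(t) = -4t² − 4, and u(9) = -328.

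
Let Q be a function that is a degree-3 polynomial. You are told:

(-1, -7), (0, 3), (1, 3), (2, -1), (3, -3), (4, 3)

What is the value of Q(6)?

Write Q(k) = ak³ + bk² + ck + d; the 6 given values yield a linear system in the 4 coefficients.
Solving, Q(k) = k³ - 5k² + 4k + 3.
Then Q(6) = 63.

63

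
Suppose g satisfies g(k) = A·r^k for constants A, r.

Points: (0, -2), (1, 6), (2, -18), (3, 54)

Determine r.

Consecutive ratio: 6/(-2) = -3, and -18/6 = -3, so r = -3.
Then A·(-3)^0 = -2 gives A = -2, and g(k) = -2·(-3)^k.

-3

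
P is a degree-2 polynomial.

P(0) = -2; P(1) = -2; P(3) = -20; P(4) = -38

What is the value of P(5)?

-62

Write P(k) = ak² + bk + c; the 4 given values yield a linear system in the 3 coefficients.
Solving, P(k) = -3k² + 3k - 2.
Then P(5) = -62.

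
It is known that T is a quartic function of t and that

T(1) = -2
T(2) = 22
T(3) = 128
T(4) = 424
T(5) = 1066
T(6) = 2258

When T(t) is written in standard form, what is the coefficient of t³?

-2

Write T(t) = at^4 + bt³ + ct² + dt + e; the 6 given values yield a linear system in the 5 coefficients.
Solving, T(t) = 2t^4 - 2t³ + 3t² - t - 4.
The coefficient of t³ is -2.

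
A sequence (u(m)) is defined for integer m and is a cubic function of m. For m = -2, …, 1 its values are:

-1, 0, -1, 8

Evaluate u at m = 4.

Write u(m) = am³ + bm² + cm + d; the 4 given values yield a linear system in the 4 coefficients.
Solving, u(m) = 2m³ + 5m² + 2m - 1.
Then u(4) = 215.

215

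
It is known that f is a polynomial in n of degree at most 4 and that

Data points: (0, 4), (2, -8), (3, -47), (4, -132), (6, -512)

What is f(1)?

3

Write f(n) = an^4 + bn³ + cn² + dn + e; the 5 given values yield a linear system in the 5 coefficients.
Solving, the leading coefficient vanishes, and f(n) = -3n³ + 4n² - 2n + 4.
Then f(1) = 3.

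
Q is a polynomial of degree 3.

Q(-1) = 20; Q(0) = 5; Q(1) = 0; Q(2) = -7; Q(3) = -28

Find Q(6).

Write Q(m) = am³ + bm² + cm + d; the 5 given values yield a linear system in the 4 coefficients.
Solving, Q(m) = -2m³ + 5m² - 8m + 5.
Then Q(6) = -295.

-295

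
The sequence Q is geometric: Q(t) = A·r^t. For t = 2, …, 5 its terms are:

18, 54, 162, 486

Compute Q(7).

Consecutive ratio: 54/18 = 3, and 162/54 = 3, so r = 3.
Then A·3^2 = 18 gives A = 2, and Q(t) = 2·3^t.
Q(7) = 2·3^7 = 4374.

4374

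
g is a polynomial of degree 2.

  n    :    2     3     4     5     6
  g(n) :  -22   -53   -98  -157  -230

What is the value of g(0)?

-2

Write g(n) = an² + bn + c; the 5 given values yield a linear system in the 3 coefficients.
Solving, g(n) = -7n² + 4n - 2.
Then g(0) = -2.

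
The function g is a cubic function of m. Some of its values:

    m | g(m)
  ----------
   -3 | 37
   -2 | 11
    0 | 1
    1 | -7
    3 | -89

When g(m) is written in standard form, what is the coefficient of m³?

-2

Write g(m) = am³ + bm² + cm + d; the 5 given values yield a linear system in the 4 coefficients.
Solving, g(m) = -2m³ - 3m² - 3m + 1.
The coefficient of m³ is -2.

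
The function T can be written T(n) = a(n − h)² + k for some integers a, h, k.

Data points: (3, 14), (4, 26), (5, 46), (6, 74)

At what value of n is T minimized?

First differences 12, 20, 28; second difference 8 = 2a, so a = 4.
Expanding, the n-coefficient is −2ah = -8h; matching it to the data gives h = 2, and then k = 10.
So T(n) = 4(n − 2)² + 10.
Hence h = 2.

2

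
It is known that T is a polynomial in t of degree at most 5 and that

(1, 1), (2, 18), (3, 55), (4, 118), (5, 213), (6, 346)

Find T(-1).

3

Write T(t) = at^5 + bt^4 + ct³ + dt² + et + p; the 6 given values yield a linear system in the 6 coefficients.
Solving, the top 2 coefficients vanish, and T(t) = t³ + 4t² - 2t - 2.
Then T(-1) = 3.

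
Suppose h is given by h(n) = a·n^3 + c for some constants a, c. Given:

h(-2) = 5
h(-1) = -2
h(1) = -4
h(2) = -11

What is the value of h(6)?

From h(-2) = 5 and h(-1) = -2: -8a + c = 5 and -1a + c = -2.
Subtracting: 7a = -7, so a = -1; then c = 5 − (-1)·(-8) = -3.
So h(n) = -1n³ − 3, and h(6) = -219.

-219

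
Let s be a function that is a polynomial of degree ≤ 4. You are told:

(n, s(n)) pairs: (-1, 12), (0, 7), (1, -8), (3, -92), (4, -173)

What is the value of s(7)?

Write s(n) = an^4 + bn³ + cn² + dn + e; the 5 given values yield a linear system in the 5 coefficients.
Solving, the leading coefficient vanishes, and s(n) = -n³ - 5n² - 9n + 7.
Then s(7) = -644.

-644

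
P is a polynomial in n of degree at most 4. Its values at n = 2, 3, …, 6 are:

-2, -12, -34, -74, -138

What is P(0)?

First differences: -10, -22, -40, -64. Second differences: -12, -18, -24. Third differences: -6, -6.
Level-3 differences are constant, so P has degree 3.
Fitting a degree-3 polynomial gives P(n) = -n³ + 3n² - 6n + 6.
The constant term is P(0) = 6.

6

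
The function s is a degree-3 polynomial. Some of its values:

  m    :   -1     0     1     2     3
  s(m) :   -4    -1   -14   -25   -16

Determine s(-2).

First differences: 3, -13, -11, 9. Second differences: -16, 2, 20. Third differences: 18, 18.
Level-3 differences are constant, so s has degree 3.
Fitting a degree-3 polynomial gives s(m) = 3m³ - 8m² - 8m - 1.
Then s(-2) = -41.

-41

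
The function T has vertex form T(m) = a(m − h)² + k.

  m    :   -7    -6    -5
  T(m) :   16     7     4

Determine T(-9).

First differences -9, -3; second difference 6 = 2a, so a = 3.
Expanding, the m-coefficient is −2ah = -6h; matching it to the data gives h = -5, and then k = 4.
So T(m) = 3(m + 5)² + 4.
T(-9) = 3·(-4)² + 4 = 52.

52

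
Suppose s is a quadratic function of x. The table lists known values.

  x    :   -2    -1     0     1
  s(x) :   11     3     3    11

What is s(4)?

83

First differences: -8, 0, 8. Second differences: 8, 8.
Level-2 differences are constant, so s has degree 2.
Fitting a degree-2 polynomial gives s(x) = 4x² + 4x + 3.
Then s(4) = 83.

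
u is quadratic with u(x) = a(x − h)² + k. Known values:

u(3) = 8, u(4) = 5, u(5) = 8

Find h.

4

First differences -3, 3; second difference 6 = 2a, so a = 3.
Expanding, the x-coefficient is −2ah = -6h; matching it to the data gives h = 4, and then k = 5.
So u(x) = 3(x − 4)² + 5.
Hence h = 4.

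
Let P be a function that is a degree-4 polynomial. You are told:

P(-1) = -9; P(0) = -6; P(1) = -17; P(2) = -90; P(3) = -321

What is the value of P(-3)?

-105

Write P(m) = am^4 + bm³ + cm² + dm + e; the 5 given values yield a linear system in the 5 coefficients.
Solving, P(m) = -2m^4 - 4m³ - 5m² - 6.
Then P(-3) = -105.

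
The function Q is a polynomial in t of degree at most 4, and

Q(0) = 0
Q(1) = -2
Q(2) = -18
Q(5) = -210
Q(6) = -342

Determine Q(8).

Write Q(t) = at^4 + bt³ + ct² + dt + e; the 5 given values yield a linear system in the 5 coefficients.
Solving, the leading coefficient vanishes, and Q(t) = -t³ - 4t² + 3t.
Then Q(8) = -744.

-744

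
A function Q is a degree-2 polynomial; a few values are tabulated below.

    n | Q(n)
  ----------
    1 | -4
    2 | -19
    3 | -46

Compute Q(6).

-199

Write Q(n) = an² + bn + c; the 3 given values yield a linear system in the 3 coefficients.
Solving, Q(n) = -6n² + 3n - 1.
Then Q(6) = -199.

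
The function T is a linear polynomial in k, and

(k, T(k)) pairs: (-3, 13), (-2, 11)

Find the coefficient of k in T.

Write T(k) = ak + b; the 2 given values yield a linear system in the 2 coefficients.
Solving, T(k) = -2k + 7.
The coefficient of k is -2.

-2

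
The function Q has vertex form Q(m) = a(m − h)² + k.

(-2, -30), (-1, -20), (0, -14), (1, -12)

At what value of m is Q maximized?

First differences 10, 6, 2; second difference -4 = 2a, so a = -2.
Expanding, the m-coefficient is −2ah = 4h; matching it to the data gives h = 1, and then k = -12.
So Q(m) = -2(m − 1)² − 12.
Hence h = 1.

1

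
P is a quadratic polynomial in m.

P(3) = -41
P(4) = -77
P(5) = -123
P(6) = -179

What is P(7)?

-245

First differences: -36, -46, -56. Second differences: -10, -10.
Level-2 differences are constant, so P has degree 2.
Fitting a degree-2 polynomial gives P(m) = -5m² - m + 7.
Then P(7) = -245.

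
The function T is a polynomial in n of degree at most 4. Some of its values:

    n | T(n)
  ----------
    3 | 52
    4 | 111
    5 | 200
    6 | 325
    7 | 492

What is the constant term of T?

-5

First differences: 59, 89, 125, 167. Second differences: 30, 36, 42. Third differences: 6, 6.
Level-3 differences are constant, so T has degree 3.
Fitting a degree-3 polynomial gives T(n) = n³ + 3n² + n - 5.
The constant term is T(0) = -5.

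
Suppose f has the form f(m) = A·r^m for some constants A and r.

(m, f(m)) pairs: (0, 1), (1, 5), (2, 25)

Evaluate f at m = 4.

625

Consecutive ratio: 5/1 = 5, and 25/5 = 5, so r = 5.
Then A·5^0 = 1 gives A = 1, and f(m) = 1·5^m.
f(4) = 1·5^4 = 625.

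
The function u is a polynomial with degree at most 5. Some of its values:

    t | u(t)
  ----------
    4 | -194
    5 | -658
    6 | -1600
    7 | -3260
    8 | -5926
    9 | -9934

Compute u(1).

10

Write u(t) = at^5 + bt^4 + ct³ + dt² + et + p; the 6 given values yield a linear system in the 6 coefficients.
Solving, the leading coefficient vanishes, and u(t) = -2t^4 + 4t³ + 3t² + 3t + 2.
Then u(1) = 10.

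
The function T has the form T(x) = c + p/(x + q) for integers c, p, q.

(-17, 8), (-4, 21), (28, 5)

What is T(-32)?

7

(T(x) − c)(x + q) = p for each data point; the three points give a linear system in c and q, then p follows.
Solving: c = 6, q = 2, p = -30, so T(x) = 6 − 30/(x + 2).
Then T(-32) = 6 − 30/(-30) = 7.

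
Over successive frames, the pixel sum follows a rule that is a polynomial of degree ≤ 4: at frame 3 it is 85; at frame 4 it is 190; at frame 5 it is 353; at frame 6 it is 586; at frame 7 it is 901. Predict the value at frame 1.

1

Write the value at x as P(x).
First differences: 105, 163, 233, 315. Second differences: 58, 70, 82. Third differences: 12, 12.
Level-3 differences are constant, so P has degree 3.
Fitting a degree-3 polynomial gives P(x) = 2x³ + 5x² - 4x - 2.
Then P(1) = 1.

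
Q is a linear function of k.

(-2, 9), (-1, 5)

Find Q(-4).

17

Write Q(k) = ak + b; the 2 given values yield a linear system in the 2 coefficients.
Solving, Q(k) = -4k + 1.
Then Q(-4) = 17.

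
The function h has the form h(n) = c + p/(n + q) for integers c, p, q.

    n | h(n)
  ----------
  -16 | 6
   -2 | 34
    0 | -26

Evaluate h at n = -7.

(h(n) − c)(n + q) = p for each data point; the three points give a linear system in c and q, then p follows.
Solving: c = 4, q = 1, p = -30, so h(n) = 4 − 30/(n + 1).
Then h(-7) = 4 − 30/(-6) = 9.

9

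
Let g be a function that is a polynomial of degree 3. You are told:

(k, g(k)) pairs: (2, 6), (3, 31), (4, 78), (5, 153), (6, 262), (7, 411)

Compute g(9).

Write g(k) = ak³ + bk² + ck + d; the 6 given values yield a linear system in the 4 coefficients.
Solving, g(k) = k³ + 2k² - 4k - 2.
Then g(9) = 853.

853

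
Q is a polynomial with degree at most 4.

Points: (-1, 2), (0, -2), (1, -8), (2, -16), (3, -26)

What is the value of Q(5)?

-52

First differences: -4, -6, -8, -10. Second differences: -2, -2, -2.
Level-2 differences are constant, so Q has degree 2.
Fitting a degree-2 polynomial gives Q(k) = -k² - 5k - 2.
Then Q(5) = -52.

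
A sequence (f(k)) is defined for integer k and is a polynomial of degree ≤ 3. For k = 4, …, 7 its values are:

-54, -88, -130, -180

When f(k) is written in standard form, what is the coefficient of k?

First differences: -34, -42, -50. Second differences: -8, -8.
Level-2 differences are constant, so f has degree 2.
Fitting a degree-2 polynomial gives f(k) = -4k² + 2k + 2.
The coefficient of k is 2.

2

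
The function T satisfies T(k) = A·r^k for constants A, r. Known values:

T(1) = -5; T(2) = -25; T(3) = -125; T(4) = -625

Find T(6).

-15625

Consecutive ratio: -25/(-5) = 5, and -125/(-25) = 5, so r = 5.
Then A·5^1 = -5 gives A = -1, and T(k) = -1·5^k.
T(6) = -1·5^6 = -15625.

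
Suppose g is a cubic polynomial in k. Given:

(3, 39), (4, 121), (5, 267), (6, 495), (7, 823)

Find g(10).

First differences: 82, 146, 228, 328. Second differences: 64, 82, 100. Third differences: 18, 18.
Level-3 differences are constant, so g has degree 3.
Fitting a degree-3 polynomial gives g(k) = 3k³ - 4k² - k - 3.
Then g(10) = 2587.

2587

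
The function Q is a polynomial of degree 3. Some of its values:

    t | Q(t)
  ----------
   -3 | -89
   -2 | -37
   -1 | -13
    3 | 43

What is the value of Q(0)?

Write Q(t) = at³ + bt² + ct + d; the 4 given values yield a linear system in the 4 coefficients.
Solving, Q(t) = 2t³ - 2t² + 4t - 5.
Then Q(0) = -5.

-5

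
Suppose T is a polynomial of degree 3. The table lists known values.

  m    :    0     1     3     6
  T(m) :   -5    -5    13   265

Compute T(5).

Write T(m) = am³ + bm² + cm + d; the 4 given values yield a linear system in the 4 coefficients.
Solving, T(m) = 2m³ - 5m² + 3m - 5.
Then T(5) = 135.

135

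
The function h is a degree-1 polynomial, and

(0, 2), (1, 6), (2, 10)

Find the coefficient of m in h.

4

First differences: 4, 4.
Level-1 differences are constant, so h has degree 1.
Fitting a degree-1 polynomial gives h(m) = 4m + 2.
The coefficient of m is 4.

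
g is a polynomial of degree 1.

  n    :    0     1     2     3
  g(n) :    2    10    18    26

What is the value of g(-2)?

-14

First differences: 8, 8, 8.
Level-1 differences are constant, so g has degree 1.
Fitting a degree-1 polynomial gives g(n) = 8n + 2.
Then g(-2) = -14.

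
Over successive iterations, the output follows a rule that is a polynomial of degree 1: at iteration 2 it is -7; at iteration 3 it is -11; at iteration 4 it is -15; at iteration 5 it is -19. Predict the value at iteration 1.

Write the value at k as Q(k).
First differences: -4, -4, -4.
Level-1 differences are constant, so Q has degree 1.
Fitting a degree-1 polynomial gives Q(k) = -4k + 1.
Then Q(1) = -3.

-3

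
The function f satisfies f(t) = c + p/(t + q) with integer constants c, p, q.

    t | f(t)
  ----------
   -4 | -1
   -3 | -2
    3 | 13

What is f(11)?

(f(t) − c)(t + q) = p for each data point; the three points give a linear system in c and q, then p follows.
Solving: c = 3, q = -1, p = 20, so f(t) = 3 + 20/(t − 1).
Then f(11) = 3 + 20/10 = 5.

5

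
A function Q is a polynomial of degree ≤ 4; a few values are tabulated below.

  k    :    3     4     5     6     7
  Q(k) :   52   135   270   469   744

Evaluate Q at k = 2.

9

First differences: 83, 135, 199, 275. Second differences: 52, 64, 76. Third differences: 12, 12.
Level-3 differences are constant, so Q has degree 3.
Fitting a degree-3 polynomial gives Q(k) = 2k³ + 2k² - 5k - 5.
Then Q(2) = 9.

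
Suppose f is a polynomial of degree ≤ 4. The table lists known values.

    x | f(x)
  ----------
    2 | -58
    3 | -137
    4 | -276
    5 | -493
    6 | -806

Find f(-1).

Write f(x) = ax^4 + bx³ + cx² + dx + e; the 5 given values yield a linear system in the 5 coefficients.
Solving, the leading coefficient vanishes, and f(x) = -3x³ - 3x² - 7x - 8.
Then f(-1) = -1.

-1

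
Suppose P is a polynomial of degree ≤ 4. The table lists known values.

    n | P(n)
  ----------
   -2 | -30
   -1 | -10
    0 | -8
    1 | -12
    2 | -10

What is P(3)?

First differences: 20, 2, -4, 2. Second differences: -18, -6, 6. Third differences: 12, 12.
Level-3 differences are constant, so P has degree 3.
Fitting a degree-3 polynomial gives P(n) = 2n³ - 3n² - 3n - 8.
Then P(3) = 10.

10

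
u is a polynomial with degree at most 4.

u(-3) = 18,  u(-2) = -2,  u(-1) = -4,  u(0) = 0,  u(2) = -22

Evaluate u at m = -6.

306

Write u(m) = am^4 + bm³ + cm² + dm + e; the 5 given values yield a linear system in the 5 coefficients.
Solving, the leading coefficient vanishes, and u(m) = -2m³ - 3m² + 3m.
Then u(-6) = 306.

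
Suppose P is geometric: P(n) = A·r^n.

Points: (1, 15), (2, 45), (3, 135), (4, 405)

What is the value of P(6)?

3645

Consecutive ratio: 45/15 = 3, and 135/45 = 3, so r = 3.
Then A·3^1 = 15 gives A = 5, and P(n) = 5·3^n.
P(6) = 5·3^6 = 3645.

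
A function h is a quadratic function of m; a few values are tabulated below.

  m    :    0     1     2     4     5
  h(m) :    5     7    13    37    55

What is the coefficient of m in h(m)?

Write h(m) = am² + bm + c; the 5 given values yield a linear system in the 3 coefficients.
Solving, h(m) = 2m² + 5.
The coefficient of m is 0.

0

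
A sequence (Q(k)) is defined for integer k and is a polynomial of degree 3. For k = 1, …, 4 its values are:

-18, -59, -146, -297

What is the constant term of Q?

Write Q(k) = ak³ + bk² + ck + d; the 4 given values yield a linear system in the 4 coefficients.
Solving, Q(k) = -3k³ - 5k² - 5k - 5.
The constant term is Q(0) = -5.

-5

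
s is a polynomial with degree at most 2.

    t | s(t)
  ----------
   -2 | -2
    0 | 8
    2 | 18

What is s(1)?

Write s(t) = at² + bt + c; the 3 given values yield a linear system in the 3 coefficients.
Solving, the leading coefficient vanishes, and s(t) = 5t + 8.
Then s(1) = 13.

13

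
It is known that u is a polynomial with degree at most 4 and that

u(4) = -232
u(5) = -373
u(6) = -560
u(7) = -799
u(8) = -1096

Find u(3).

First differences: -141, -187, -239, -297. Second differences: -46, -52, -58. Third differences: -6, -6.
Level-3 differences are constant, so u has degree 3.
Fitting a degree-3 polynomial gives u(n) = -n³ - 8n² - 8n - 8.
Then u(3) = -131.

-131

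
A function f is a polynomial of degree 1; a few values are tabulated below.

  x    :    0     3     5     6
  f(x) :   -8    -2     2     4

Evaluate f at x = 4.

Write f(x) = ax + b; the 4 given values yield a linear system in the 2 coefficients.
Solving, f(x) = 2x - 8.
Then f(4) = 0.

0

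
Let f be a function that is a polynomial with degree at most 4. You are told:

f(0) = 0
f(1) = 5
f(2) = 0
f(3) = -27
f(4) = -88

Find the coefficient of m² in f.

First differences: 5, -5, -27, -61. Second differences: -10, -22, -34. Third differences: -12, -12.
Level-3 differences are constant, so f has degree 3.
Fitting a degree-3 polynomial gives f(m) = -2m³ + m² + 6m.
The coefficient of m² is 1.

1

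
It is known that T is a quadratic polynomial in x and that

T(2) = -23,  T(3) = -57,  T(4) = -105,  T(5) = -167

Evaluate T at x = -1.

-5

Write T(x) = ax² + bx + c; the 4 given values yield a linear system in the 3 coefficients.
Solving, T(x) = -7x² + x + 3.
Then T(-1) = -5.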